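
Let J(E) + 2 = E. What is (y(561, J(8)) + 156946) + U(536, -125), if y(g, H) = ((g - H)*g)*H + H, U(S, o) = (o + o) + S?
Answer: 2025368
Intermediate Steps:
J(E) = -2 + E
U(S, o) = S + 2*o (U(S, o) = 2*o + S = S + 2*o)
y(g, H) = H + H*g*(g - H) (y(g, H) = (g*(g - H))*H + H = H*g*(g - H) + H = H + H*g*(g - H))
(y(561, J(8)) + 156946) + U(536, -125) = ((-2 + 8)*(1 + 561**2 - 1*(-2 + 8)*561) + 156946) + (536 + 2*(-125)) = (6*(1 + 314721 - 1*6*561) + 156946) + (536 - 250) = (6*(1 + 314721 - 3366) + 156946) + 286 = (6*311356 + 156946) + 286 = (1868136 + 156946) + 286 = 2025082 + 286 = 2025368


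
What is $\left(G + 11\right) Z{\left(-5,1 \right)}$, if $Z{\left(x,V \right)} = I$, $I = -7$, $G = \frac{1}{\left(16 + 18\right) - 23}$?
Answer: $- \frac{854}{11} \approx -77.636$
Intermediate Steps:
$G = \frac{1}{11}$ ($G = \frac{1}{34 - 23} = \frac{1}{11} \approx 0.090909$)
$Z{\left(x,V \right)} = -7$
$\left(G + 11\right) Z{\left(-5,1 \right)} = \left(\frac{1}{11} + 11\right) \left(-7\right) = \frac{122}{11} \left(-7\right) = - \frac{854}{11}$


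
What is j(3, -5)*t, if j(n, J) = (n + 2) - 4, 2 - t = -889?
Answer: 891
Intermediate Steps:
t = 891 (t = 2 - 1*(-889) = 2 + 889 = 891)
j(n, J) = -2 + n (j(n, J) = (2 + n) - 4 = -2 + n)
j(3, -5)*t = (-2 + 3)*891 = 1*891 = 891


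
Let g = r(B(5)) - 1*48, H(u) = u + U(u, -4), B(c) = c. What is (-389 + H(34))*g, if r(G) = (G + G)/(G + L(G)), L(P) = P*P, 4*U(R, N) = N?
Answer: 50908/3 ≈ 16969.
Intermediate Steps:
U(R, N) = N/4
H(u) = -1 + u (H(u) = u + (1/4)*(-4) = u - 1 = -1 + u)
L(P) = P**2
r(G) = 2*G/(G + G**2) (r(G) = (G + G)/(G + G**2) = (2*G)/(G + G**2) = 2*G/(G + G**2))
g = -143/3 (g = 2/(1 + 5) - 1*48 = 2/6 - 48 = 2*(1/6) - 48 = 1/3 - 48 = -143/3 ≈ -47.667)
(-389 + H(34))*g = (-389 + (-1 + 34))*(-143/3) = (-389 + 33)*(-143/3) = -356*(-143/3) = 50908/3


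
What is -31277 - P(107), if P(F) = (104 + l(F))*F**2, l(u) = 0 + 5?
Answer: -1279218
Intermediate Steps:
l(u) = 5
P(F) = 109*F**2 (P(F) = (104 + 5)*F**2 = 109*F**2)
-31277 - P(107) = -31277 - 109*107**2 = -31277 - 109*11449 = -31277 - 1*1247941 = -31277 - 1247941 = -1279218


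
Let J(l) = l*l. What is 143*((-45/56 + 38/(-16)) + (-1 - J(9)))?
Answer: -341055/28 ≈ -12181.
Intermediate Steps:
J(l) = l²
143*((-45/56 + 38/(-16)) + (-1 - J(9))) = 143*((-45/56 + 38/(-16)) + (-1 - 1*9²)) = 143*((-45*1/56 + 38*(-1/16)) + (-1 - 1*81)) = 143*((-45/56 - 19/8) + (-1 - 81)) = 143*(-89/28 - 82) = 143*(-2385/28) = -341055/28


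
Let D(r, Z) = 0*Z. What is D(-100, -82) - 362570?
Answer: -362570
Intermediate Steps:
D(r, Z) = 0
D(-100, -82) - 362570 = 0 - 362570 = -362570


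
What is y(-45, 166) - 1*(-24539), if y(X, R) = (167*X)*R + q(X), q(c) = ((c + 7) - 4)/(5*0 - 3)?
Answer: -1222937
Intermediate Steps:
q(c) = -1 - c/3 (q(c) = ((7 + c) - 4)/(0 - 3) = (3 + c)/(-3) = (3 + c)*(-⅓) = -1 - c/3)
y(X, R) = -1 - X/3 + 167*R*X (y(X, R) = (167*X)*R + (-1 - X/3) = 167*R*X + (-1 - X/3) = -1 - X/3 + 167*R*X)
y(-45, 166) - 1*(-24539) = (-1 - ⅓*(-45) + 167*166*(-45)) - 1*(-24539) = (-1 + 15 - 1247490) + 24539 = -1247476 + 24539 = -1222937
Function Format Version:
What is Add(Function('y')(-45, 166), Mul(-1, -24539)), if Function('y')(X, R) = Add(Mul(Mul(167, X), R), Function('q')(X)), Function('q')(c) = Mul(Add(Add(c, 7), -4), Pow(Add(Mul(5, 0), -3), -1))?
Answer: -1222937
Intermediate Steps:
Function('q')(c) = Add(-1, Mul(Rational(-1, 3), c)) (Function('q')(c) = Mul(Add(Add(7, c), -4), Pow(Add(0, -3), -1)) = Mul(Add(3, c), Pow(-3, -1)) = Mul(Add(3, c), Rational(-1, 3)) = Add(-1, Mul(Rational(-1, 3), c)))
Function('y')(X, R) = Add(-1, Mul(Rational(-1, 3), X), Mul(167, R, X)) (Function('y')(X, R) = Add(Mul(Mul(167, X), R), Add(-1, Mul(Rational(-1, 3), X))) = Add(Mul(167, R, X), Add(-1, Mul(Rational(-1, 3), X))) = Add(-1, Mul(Rational(-1, 3), X), Mul(167, R, X)))
Add(Function('y')(-45, 166), Mul(-1, -24539)) = Add(Add(-1, Mul(Rational(-1, 3), -45), Mul(167, 166, -45)), Mul(-1, -24539)) = Add(Add(-1, 15, -1247490), 24539) = Add(-1247476, 24539) = -1222937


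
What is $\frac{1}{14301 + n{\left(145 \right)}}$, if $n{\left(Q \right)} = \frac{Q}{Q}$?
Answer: $\frac{1}{14302} \approx 6.992 \cdot 10^{-5}$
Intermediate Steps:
$n{\left(Q \right)} = 1$
$\frac{1}{14301 + n{\left(145 \right)}} = \frac{1}{14301 + 1} = \frac{1}{14302}$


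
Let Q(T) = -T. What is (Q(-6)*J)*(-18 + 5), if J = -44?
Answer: 3432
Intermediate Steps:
(Q(-6)*J)*(-18 + 5) = (-1*(-6)*(-44))*(-18 + 5) = (6*(-44))*(-13) = -264*(-13) = 3432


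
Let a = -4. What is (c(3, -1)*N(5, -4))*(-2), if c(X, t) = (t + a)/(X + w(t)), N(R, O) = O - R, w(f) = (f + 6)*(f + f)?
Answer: 90/7 ≈ 12.857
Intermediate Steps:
w(f) = 2*f*(6 + f) (w(f) = (6 + f)*(2*f) = 2*f*(6 + f))
c(X, t) = (-4 + t)/(X + 2*t*(6 + t)) (c(X, t) = (t - 4)/(X + 2*t*(6 + t)) = (-4 + t)/(X + 2*t*(6 + t)))
(c(3, -1)*N(5, -4))*(-2) = (((-4 - 1)/(3 + 2*(-1)*(6 - 1)))*(-4 - 1*5))*(-2) = ((-5/(3 + 2*(-1)*5))*(-4 - 5))*(-2) = ((-5/(3 - 10))*(-9))*(-2) = ((-5/(-7))*(-9))*(-2) = (-⅐*(-5)*(-9))*(-2) = ((5/7)*(-9))*(-2) = -45/7*(-2) = 90/7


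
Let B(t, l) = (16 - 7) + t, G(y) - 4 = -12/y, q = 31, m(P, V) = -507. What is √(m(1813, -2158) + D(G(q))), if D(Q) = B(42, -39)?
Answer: 2*I*√114 ≈ 21.354*I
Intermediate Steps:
G(y) = 4 - 12/y
B(t, l) = 9 + t
D(Q) = 51 (D(Q) = 9 + 42 = 51)
√(m(1813, -2158) + D(G(q))) = √(-507 + 51) = √(-456) = 2*I*√114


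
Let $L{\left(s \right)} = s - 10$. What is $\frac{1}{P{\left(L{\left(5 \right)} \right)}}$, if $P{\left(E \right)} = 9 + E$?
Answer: $\frac{1}{4} \approx 0.25$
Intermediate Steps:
$L{\left(s \right)} = -10 + s$
$\frac{1}{P{\left(L{\left(5 \right)} \right)}} = \frac{1}{9 + \left(-10 + 5\right)} = \frac{1}{9 - 5} = \frac{1}{4}$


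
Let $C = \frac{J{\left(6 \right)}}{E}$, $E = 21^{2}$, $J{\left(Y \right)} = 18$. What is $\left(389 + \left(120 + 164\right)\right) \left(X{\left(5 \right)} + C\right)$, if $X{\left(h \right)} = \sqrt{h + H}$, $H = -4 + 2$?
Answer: $\frac{1346}{49} + 673 \sqrt{3} \approx 1193.1$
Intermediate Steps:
$E = 441$
$H = -2$
$X{\left(h \right)} = \sqrt{-2 + h}$ ($X{\left(h \right)} = \sqrt{h - 2} = \sqrt{-2 + h}$)
$C = \frac{2}{49}$ ($C = \frac{18}{441} = 18 \cdot \frac{1}{441} = \frac{2}{49} \approx 0.040816$)
$\left(389 + \left(120 + 164\right)\right) \left(X{\left(5 \right)} + C\right) = \left(389 + \left(120 + 164\right)\right) \left(\sqrt{-2 + 5} + \frac{2}{49}\right) = \left(389 + 284\right) \left(\sqrt{3} + \frac{2}{49}\right) = 673 \left(\frac{2}{49} + \sqrt{3}\right) = \frac{1346}{49} + 673 \sqrt{3}$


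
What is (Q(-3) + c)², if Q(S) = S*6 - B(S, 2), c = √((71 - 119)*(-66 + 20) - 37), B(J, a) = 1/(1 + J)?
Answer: 9909/4 - 35*√2171 ≈ 846.46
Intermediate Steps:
c = √2171 (c = √(-48*(-46) - 37) = √(2208 - 37) = √2171 ≈ 46.594)
Q(S) = -1/(1 + S) + 6*S (Q(S) = S*6 - 1/(1 + S) = 6*S - 1/(1 + S) = -1/(1 + S) + 6*S)
(Q(-3) + c)² = ((-1 + 6*(-3)*(1 - 3))/(1 - 3) + √2171)² = ((-1 + 6*(-3)*(-2))/(-2) + √2171)² = (-(-1 + 36)/2 + √2171)² = (-½*35 + √2171)² = (-35/2 + √2171)²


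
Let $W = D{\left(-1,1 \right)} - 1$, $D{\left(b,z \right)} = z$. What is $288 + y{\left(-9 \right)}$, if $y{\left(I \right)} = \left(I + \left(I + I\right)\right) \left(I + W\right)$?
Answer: $531$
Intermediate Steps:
$W = 0$ ($W = 1 - 1 = 0$)
$y{\left(I \right)} = 3 I^{2}$ ($y{\left(I \right)} = \left(I + \left(I + I\right)\right) \left(I + 0\right) = \left(I + 2 I\right) I = 3 I I = 3 I^{2}$)
$288 + y{\left(-9 \right)} = 288 + 3 \left(-9\right)^{2} = 288 + 3 \cdot 81 = 288 + 243 = 531$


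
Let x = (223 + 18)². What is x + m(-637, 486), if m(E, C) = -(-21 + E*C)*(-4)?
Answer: -1180331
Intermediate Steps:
m(E, C) = -84 + 4*C*E (m(E, C) = -(-21 + C*E)*(-4) = -(84 - 4*C*E) = -84 + 4*C*E)
x = 58081 (x = 241² = 58081)
x + m(-637, 486) = 58081 + (-84 + 4*486*(-637)) = 58081 + (-84 - 1238328) = 58081 - 1238412 = -1180331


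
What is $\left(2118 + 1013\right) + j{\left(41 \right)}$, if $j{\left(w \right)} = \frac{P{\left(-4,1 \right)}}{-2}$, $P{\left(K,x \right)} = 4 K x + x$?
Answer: $\frac{6277}{2} \approx 3138.5$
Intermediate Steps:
$P{\left(K,x \right)} = x + 4 K x$ ($P{\left(K,x \right)} = 4 K x + x = x + 4 K x$)
$j{\left(w \right)} = \frac{15}{2}$ ($j{\left(w \right)} = \frac{1 \left(1 + 4 \left(-4\right)\right)}{-2} = 1 \left(1 - 16\right) \left(- \frac{1}{2}\right) = 1 \left(-15\right) \left(- \frac{1}{2}\right) = \left(-15\right) \left(- \frac{1}{2}\right) = \frac{15}{2}$)
$\left(2118 + 1013\right) + j{\left(41 \right)} = \left(2118 + 1013\right) + \frac{15}{2} = 3131 + \frac{15}{2} = \frac{6277}{2}$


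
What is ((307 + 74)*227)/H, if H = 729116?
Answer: 86487/729116 ≈ 0.11862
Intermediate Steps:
((307 + 74)*227)/H = ((307 + 74)*227)/729116 = (381*227)*(1/729116) = 86487*(1/729116) = 86487/729116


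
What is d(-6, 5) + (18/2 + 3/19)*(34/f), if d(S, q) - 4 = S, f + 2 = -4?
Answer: -1024/19 ≈ -53.895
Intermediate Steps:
f = -6 (f = -2 - 4 = -6)
d(S, q) = 4 + S
d(-6, 5) + (18/2 + 3/19)*(34/f) = (4 - 6) + (18/2 + 3/19)*(34/(-6)) = -2 + (18*(1/2) + 3*(1/19))*(34*(-1/6)) = -2 + (9 + 3/19)*(-17/3) = -2 + (174/19)*(-17/3) = -2 - 986/19 = -1024/19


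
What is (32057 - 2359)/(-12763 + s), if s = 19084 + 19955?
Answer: 14849/13138 ≈ 1.1302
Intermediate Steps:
s = 39039
(32057 - 2359)/(-12763 + s) = (32057 - 2359)/(-12763 + 39039) = 29698/26276 = 29698*(1/26276) = 14849/13138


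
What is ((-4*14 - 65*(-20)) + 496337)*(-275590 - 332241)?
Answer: -302445156811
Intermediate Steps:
((-4*14 - 65*(-20)) + 496337)*(-275590 - 332241) = ((-56 + 1300) + 496337)*(-607831) = (1244 + 496337)*(-607831) = 497581*(-607831) = -302445156811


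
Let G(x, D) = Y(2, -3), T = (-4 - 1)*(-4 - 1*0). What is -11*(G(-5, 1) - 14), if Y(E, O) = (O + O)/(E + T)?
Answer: 157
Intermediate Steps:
T = 20 (T = -5*(-4 + 0) = -5*(-4) = 20)
Y(E, O) = 2*O/(20 + E) (Y(E, O) = (O + O)/(E + 20) = (2*O)/(20 + E) = 2*O/(20 + E))
G(x, D) = -3/11 (G(x, D) = 2*(-3)/(20 + 2) = 2*(-3)/22 = 2*(-3)*(1/22) = -3/11)
-11*(G(-5, 1) - 14) = -11*(-3/11 - 14) = -11*(-157/11) = 157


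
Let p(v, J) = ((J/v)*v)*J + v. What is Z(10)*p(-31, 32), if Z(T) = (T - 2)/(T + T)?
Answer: 1986/5 ≈ 397.20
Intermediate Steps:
Z(T) = (-2 + T)/(2*T) (Z(T) = (-2 + T)/((2*T)) = (-2 + T)*(1/(2*T)) = (-2 + T)/(2*T))
p(v, J) = v + J² (p(v, J) = J*J + v = J² + v = v + J²)
Z(10)*p(-31, 32) = ((½)*(-2 + 10)/10)*(-31 + 32²) = ((½)*(⅒)*8)*(-31 + 1024) = (⅖)*993 = 1986/5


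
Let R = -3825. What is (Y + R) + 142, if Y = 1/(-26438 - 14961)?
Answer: -152472518/41399 ≈ -3683.0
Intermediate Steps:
Y = -1/41399 (Y = 1/(-41399) = -1/41399 ≈ -2.4155e-5)
(Y + R) + 142 = (-1/41399 - 3825) + 142 = -158351176/41399 + 142 = -152472518/41399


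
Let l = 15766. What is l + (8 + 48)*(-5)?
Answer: 15486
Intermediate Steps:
l + (8 + 48)*(-5) = 15766 + (8 + 48)*(-5) = 15766 + 56*(-5) = 15766 - 280 = 15486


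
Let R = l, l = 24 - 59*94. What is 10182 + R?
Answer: 4660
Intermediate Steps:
l = -5522 (l = 24 - 5546 = -5522)
R = -5522
10182 + R = 10182 - 5522 = 4660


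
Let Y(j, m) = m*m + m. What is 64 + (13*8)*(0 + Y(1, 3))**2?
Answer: 15040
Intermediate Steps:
Y(j, m) = m + m**2 (Y(j, m) = m**2 + m = m + m**2)
64 + (13*8)*(0 + Y(1, 3))**2 = 64 + (13*8)*(0 + 3*(1 + 3))**2 = 64 + 104*(0 + 3*4)**2 = 64 + 104*(0 + 12)**2 = 64 + 104*12**2 = 64 + 104*144 = 64 + 14976 = 15040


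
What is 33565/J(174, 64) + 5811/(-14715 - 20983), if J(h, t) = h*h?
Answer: 39318059/41568948 ≈ 0.94585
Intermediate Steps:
J(h, t) = h²
33565/J(174, 64) + 5811/(-14715 - 20983) = 33565/(174²) + 5811/(-14715 - 20983) = 33565/30276 + 5811/(-35698) = 33565*(1/30276) + 5811*(-1/35698) = 33565/30276 - 447/2746 = 39318059/41568948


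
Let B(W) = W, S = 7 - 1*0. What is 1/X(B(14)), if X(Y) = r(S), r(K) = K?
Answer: 1/7 ≈ 0.14286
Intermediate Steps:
S = 7 (S = 7 + 0 = 7)
X(Y) = 7
1/X(B(14)) = 1/7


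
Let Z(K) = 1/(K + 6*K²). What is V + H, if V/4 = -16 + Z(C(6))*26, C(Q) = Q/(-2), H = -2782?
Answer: -145042/51 ≈ -2844.0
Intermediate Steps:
C(Q) = -Q/2 (C(Q) = Q*(-½) = -Q/2)
V = -3160/51 (V = 4*(-16 + (1/(((-½*6))*(1 + 6*(-½*6))))*26) = 4*(-16 + (1/((-3)*(1 + 6*(-3))))*26) = 4*(-16 - 1/(3*(1 - 18))*26) = 4*(-16 - ⅓/(-17)*26) = 4*(-16 - ⅓*(-1/17)*26) = 4*(-16 + (1/51)*26) = 4*(-16 + 26/51) = 4*(-790/51) = -3160/51 ≈ -61.961)
V + H = -3160/51 - 2782 = -145042/51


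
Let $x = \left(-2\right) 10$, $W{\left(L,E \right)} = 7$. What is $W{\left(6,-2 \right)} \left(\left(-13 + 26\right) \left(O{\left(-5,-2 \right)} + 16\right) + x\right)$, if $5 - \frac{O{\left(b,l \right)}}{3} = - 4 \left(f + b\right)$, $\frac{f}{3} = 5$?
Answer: $13601$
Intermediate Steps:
$f = 15$ ($f = 3 \cdot 5 = 15$)
$O{\left(b,l \right)} = 195 + 12 b$ ($O{\left(b,l \right)} = 15 - 3 \left(- 4 \left(15 + b\right)\right) = 15 - 3 \left(-60 - 4 b\right) = 15 + \left(180 + 12 b\right) = 195 + 12 b$)
$x = -20$
$W{\left(6,-2 \right)} \left(\left(-13 + 26\right) \left(O{\left(-5,-2 \right)} + 16\right) + x\right) = 7 \left(\left(-13 + 26\right) \left(\left(195 + 12 \left(-5\right)\right) + 16\right) - 20\right) = 7 \left(13 \left(\left(195 - 60\right) + 16\right) - 20\right) = 7 \left(13 \left(135 + 16\right) - 20\right) = 7 \left(13 \cdot 151 - 20\right) = 7 \left(1963 - 20\right) = 7 \cdot 1943 = 13601$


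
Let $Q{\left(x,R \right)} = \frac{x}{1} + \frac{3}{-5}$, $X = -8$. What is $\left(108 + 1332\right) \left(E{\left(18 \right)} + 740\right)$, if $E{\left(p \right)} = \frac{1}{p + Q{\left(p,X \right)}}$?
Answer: $\frac{62872800}{59} \approx 1.0656 \cdot 10^{6}$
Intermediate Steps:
$Q{\left(x,R \right)} = - \frac{3}{5} + x$ ($Q{\left(x,R \right)} = x 1 + 3 \left(- \frac{1}{5}\right) = x - \frac{3}{5} = - \frac{3}{5} + x$)
$E{\left(p \right)} = \frac{1}{- \frac{3}{5} + 2 p}$ ($E{\left(p \right)} = \frac{1}{p + \left(- \frac{3}{5} + p\right)} = \frac{1}{- \frac{3}{5} + 2 p}$)
$\left(108 + 1332\right) \left(E{\left(18 \right)} + 740\right) = \left(108 + 1332\right) \left(\frac{5}{-3 + 10 \cdot 18} + 740\right) = 1440 \left(\frac{5}{-3 + 180} + 740\right) = 1440 \left(\frac{5}{177} + 740\right) = 1440 \cdot \frac{130985}{177} = \frac{62872800}{59}$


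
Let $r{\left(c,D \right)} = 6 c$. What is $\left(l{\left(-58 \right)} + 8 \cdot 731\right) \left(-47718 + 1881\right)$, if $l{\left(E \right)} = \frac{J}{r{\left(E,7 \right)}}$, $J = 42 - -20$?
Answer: $- \frac{15546703359}{58} \approx -2.6805 \cdot 10^{8}$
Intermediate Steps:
$J = 62$ ($J = 42 + 20 = 62$)
$l{\left(E \right)} = \frac{31}{3 E}$ ($l{\left(E \right)} = \frac{62}{6 E} = 62 \frac{1}{6 E} = \frac{31}{3 E}$)
$\left(l{\left(-58 \right)} + 8 \cdot 731\right) \left(-47718 + 1881\right) = \left(\frac{31}{3 \left(-58\right)} + 8 \cdot 731\right) \left(-47718 + 1881\right) = \left(\frac{31}{3} \left(- \frac{1}{58}\right) + 5848\right) \left(-45837\right) = \left(- \frac{31}{174} + 5848\right) \left(-45837\right) = \frac{1017521}{174} \left(-45837\right) = - \frac{15546703359}{58}$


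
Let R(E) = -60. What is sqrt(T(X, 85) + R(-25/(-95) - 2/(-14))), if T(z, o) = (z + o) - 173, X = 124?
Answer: 2*I*sqrt(6) ≈ 4.899*I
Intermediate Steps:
T(z, o) = -173 + o + z (T(z, o) = (o + z) - 173 = -173 + o + z)
sqrt(T(X, 85) + R(-25/(-95) - 2/(-14))) = sqrt((-173 + 85 + 124) - 60) = sqrt(36 - 60) = sqrt(-24) = 2*I*sqrt(6)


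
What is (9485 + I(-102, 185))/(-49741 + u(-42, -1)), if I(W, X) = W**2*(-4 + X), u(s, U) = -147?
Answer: -1892609/49888 ≈ -37.937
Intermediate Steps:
(9485 + I(-102, 185))/(-49741 + u(-42, -1)) = (9485 + (-102)**2*(-4 + 185))/(-49741 - 147) = (9485 + 10404*181)/(-49888) = (9485 + 1883124)*(-1/49888) = 1892609*(-1/49888) = -1892609/49888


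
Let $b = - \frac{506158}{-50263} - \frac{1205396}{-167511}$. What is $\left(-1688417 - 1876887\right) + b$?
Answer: $- \frac{30018307412232586}{8419605393} \approx -3.5653 \cdot 10^{6}$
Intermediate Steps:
$b = \frac{145373851886}{8419605393}$ ($b = \left(-506158\right) \left(- \frac{1}{50263}\right) - - \frac{1205396}{167511} = \frac{506158}{50263} + \frac{1205396}{167511} = \frac{145373851886}{8419605393} \approx 17.266$)
$\left(-1688417 - 1876887\right) + b = \left(-1688417 - 1876887\right) + \frac{145373851886}{8419605393} = -3565304 + \frac{145373851886}{8419605393} = - \frac{30018307412232586}{8419605393}$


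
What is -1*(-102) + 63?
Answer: 165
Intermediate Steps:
-1*(-102) + 63 = 102 + 63 = 165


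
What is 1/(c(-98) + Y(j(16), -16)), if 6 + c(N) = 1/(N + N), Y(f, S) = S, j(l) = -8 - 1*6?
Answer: -196/4313 ≈ -0.045444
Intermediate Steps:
j(l) = -14 (j(l) = -8 - 6 = -14)
c(N) = -6 + 1/(2*N) (c(N) = -6 + 1/(N + N) = -6 + 1/(2*N))
1/(c(-98) + Y(j(16), -16)) = 1/((-6 + (½)/(-98)) - 16) = 1/((-6 + (½)*(-1/98)) - 16) = 1/((-6 - 1/196) - 16) = 1/(-1177/196 - 16) = 1/(-4313/196) = -196/4313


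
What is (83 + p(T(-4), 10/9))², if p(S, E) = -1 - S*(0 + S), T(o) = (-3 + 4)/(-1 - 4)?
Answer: 4198401/625 ≈ 6717.4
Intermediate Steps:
T(o) = -⅕ (T(o) = 1/(-5) = 1*(-⅕) = -⅕)
p(S, E) = -1 - S² (p(S, E) = -1 - S*S = -1 - S²)
(83 + p(T(-4), 10/9))² = (83 + (-1 - (-⅕)²))² = (83 + (-1 - 1*1/25))² = (83 + (-1 - 1/25))² = (83 - 26/25)² = (2049/25)² = 4198401/625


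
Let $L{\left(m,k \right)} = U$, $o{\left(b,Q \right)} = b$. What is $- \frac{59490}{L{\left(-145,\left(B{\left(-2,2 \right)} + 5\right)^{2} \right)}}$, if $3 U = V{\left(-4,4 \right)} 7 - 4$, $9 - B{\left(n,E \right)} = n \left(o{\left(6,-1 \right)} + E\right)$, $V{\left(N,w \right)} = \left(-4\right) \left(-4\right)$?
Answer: $- \frac{3305}{2} \approx -1652.5$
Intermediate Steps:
$V{\left(N,w \right)} = 16$
$B{\left(n,E \right)} = 9 - n \left(6 + E\right)$
$U = 36$ ($U = \frac{16 \cdot 7 - 4}{3} = \frac{112 - 4}{3} = \frac{1}{3} \cdot 108 = 36$)
$L{\left(m,k \right)} = 36$
$- \frac{59490}{L{\left(-145,\left(B{\left(-2,2 \right)} + 5\right)^{2} \right)}} = - \frac{59490}{36} = \left(-59490\right) \frac{1}{36} = - \frac{3305}{2}$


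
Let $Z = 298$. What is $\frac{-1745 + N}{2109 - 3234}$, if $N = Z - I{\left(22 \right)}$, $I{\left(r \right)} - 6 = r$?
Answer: $\frac{59}{45} \approx 1.3111$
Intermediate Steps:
$I{\left(r \right)} = 6 + r$
$N = 270$ ($N = 298 - \left(6 + 22\right) = 298 - 28 = 270$)
$\frac{-1745 + N}{2109 - 3234} = \frac{-1745 + 270}{2109 - 3234} = - \frac{1475}{-1125} = \left(-1475\right) \left(- \frac{1}{1125}\right) = \frac{59}{45}$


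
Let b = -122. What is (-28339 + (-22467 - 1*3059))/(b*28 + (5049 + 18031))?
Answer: -53865/19664 ≈ -2.7393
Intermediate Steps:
(-28339 + (-22467 - 1*3059))/(b*28 + (5049 + 18031)) = (-28339 + (-22467 - 1*3059))/(-122*28 + (5049 + 18031)) = (-28339 + (-22467 - 3059))/(-3416 + 23080) = (-28339 - 25526)/19664 = -53865*1/19664 = -53865/19664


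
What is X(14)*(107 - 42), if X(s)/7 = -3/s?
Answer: -195/2 ≈ -97.500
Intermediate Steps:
X(s) = -21/s (X(s) = 7*(-3/s) = -21/s)
X(14)*(107 - 42) = (-21/14)*(107 - 42) = -21*1/14*65 = -3/2*65 = -195/2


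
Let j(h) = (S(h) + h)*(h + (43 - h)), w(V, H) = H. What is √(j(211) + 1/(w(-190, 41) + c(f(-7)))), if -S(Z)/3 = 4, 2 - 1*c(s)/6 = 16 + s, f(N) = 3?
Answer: 2*√7960134/61 ≈ 92.504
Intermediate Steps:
c(s) = -84 - 6*s (c(s) = 12 - 6*(16 + s) = 12 + (-96 - 6*s) = -84 - 6*s)
S(Z) = -12 (S(Z) = -3*4 = -12)
j(h) = -516 + 43*h (j(h) = (-12 + h)*(h + (43 - h)) = (-12 + h)*43 = -516 + 43*h)
√(j(211) + 1/(w(-190, 41) + c(f(-7)))) = √((-516 + 43*211) + 1/(41 + (-84 - 6*3))) = √((-516 + 9073) + 1/(41 + (-84 - 18))) = √(8557 + 1/(41 - 102)) = √(8557 + 1/(-61)) = √(8557 - 1/61) = √(521976/61) = 2*√7960134/61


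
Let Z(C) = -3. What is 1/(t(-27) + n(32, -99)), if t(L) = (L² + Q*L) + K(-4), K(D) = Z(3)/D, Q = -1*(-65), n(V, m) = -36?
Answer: -4/4245 ≈ -0.00094229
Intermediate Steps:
Q = 65
K(D) = -3/D
t(L) = ¾ + L² + 65*L (t(L) = (L² + 65*L) - 3/(-4) = (L² + 65*L) - 3*(-¼) = (L² + 65*L) + ¾ = ¾ + L² + 65*L)
1/(t(-27) + n(32, -99)) = 1/((¾ + (-27)² + 65*(-27)) - 36) = 1/((¾ + 729 - 1755) - 36) = 1/(-4101/4 - 36) = 1/(-4245/4) = -4/4245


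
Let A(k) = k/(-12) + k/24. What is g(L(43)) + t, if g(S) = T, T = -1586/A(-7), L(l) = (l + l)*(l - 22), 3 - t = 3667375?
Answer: -25709668/7 ≈ -3.6728e+6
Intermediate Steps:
t = -3667372 (t = 3 - 1*3667375 = 3 - 3667375 = -3667372)
L(l) = 2*l*(-22 + l) (L(l) = (2*l)*(-22 + l) = 2*l*(-22 + l))
A(k) = -k/24 (A(k) = k*(-1/12) + k*(1/24) = -k/12 + k/24 = -k/24)
T = -38064/7 (T = -1586/((-1/24*(-7))) = -1586/7/24 = -1586*24/7 = -38064/7 ≈ -5437.7)
g(S) = -38064/7
g(L(43)) + t = -38064/7 - 3667372 = -25709668/7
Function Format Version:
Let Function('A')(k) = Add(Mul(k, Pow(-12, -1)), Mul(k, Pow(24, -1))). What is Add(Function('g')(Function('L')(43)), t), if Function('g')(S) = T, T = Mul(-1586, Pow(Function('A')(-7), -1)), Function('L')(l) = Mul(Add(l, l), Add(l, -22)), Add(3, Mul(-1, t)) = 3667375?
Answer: Rational(-25709668, 7) ≈ -3.6728e+6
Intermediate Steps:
t = -3667372 (t = Add(3, Mul(-1, 3667375)) = Add(3, -3667375) = -3667372)
Function('L')(l) = Mul(2, l, Add(-22, l)) (Function('L')(l) = Mul(Mul(2, l), Add(-22, l)) = Mul(2, l, Add(-22, l)))
Function('A')(k) = Mul(Rational(-1, 24), k) (Function('A')(k) = Add(Mul(k, Rational(-1, 12)), Mul(k, Rational(1, 24))) = Add(Mul(Rational(-1, 12), k), Mul(Rational(1, 24), k)) = Mul(Rational(-1, 24), k))
T = Rational(-38064, 7) (T = Mul(-1586, Pow(Mul(Rational(-1, 24), -7), -1)) = Mul(-1586, Pow(Rational(7, 24), -1)) = Mul(-1586, Rational(24, 7)) = Rational(-38064, 7) ≈ -5437.7)
Function('g')(S) = Rational(-38064, 7)
Add(Function('g')(Function('L')(43)), t) = Add(Rational(-38064, 7), -3667372) = Rational(-25709668, 7)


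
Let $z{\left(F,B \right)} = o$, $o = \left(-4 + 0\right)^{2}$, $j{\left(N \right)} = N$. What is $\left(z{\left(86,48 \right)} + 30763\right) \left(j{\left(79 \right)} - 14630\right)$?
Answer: $-447865229$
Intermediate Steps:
$o = 16$ ($o = \left(-4\right)^{2} = 16$)
$z{\left(F,B \right)} = 16$
$\left(z{\left(86,48 \right)} + 30763\right) \left(j{\left(79 \right)} - 14630\right) = \left(16 + 30763\right) \left(79 - 14630\right) = 30779 \left(-14551\right) = -447865229$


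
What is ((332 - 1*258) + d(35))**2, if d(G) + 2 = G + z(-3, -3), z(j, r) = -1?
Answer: 11236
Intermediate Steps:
d(G) = -3 + G (d(G) = -2 + (G - 1) = -2 + (-1 + G) = -3 + G)
((332 - 1*258) + d(35))**2 = ((332 - 1*258) + (-3 + 35))**2 = ((332 - 258) + 32)**2 = (74 + 32)**2 = 106**2 = 11236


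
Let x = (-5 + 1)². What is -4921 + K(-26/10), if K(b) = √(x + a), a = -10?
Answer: -4921 + √6 ≈ -4918.5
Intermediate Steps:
x = 16 (x = (-4)² = 16)
K(b) = √6 (K(b) = √(16 - 10) = √6)
-4921 + K(-26/10) = -4921 + √6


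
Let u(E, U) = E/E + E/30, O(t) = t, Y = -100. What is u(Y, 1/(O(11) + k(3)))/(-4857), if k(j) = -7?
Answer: 7/14571 ≈ 0.00048041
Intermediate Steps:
u(E, U) = 1 + E/30 (u(E, U) = 1 + E*(1/30) = 1 + E/30)
u(Y, 1/(O(11) + k(3)))/(-4857) = (1 + (1/30)*(-100))/(-4857) = (1 - 10/3)*(-1/4857) = -7/3*(-1/4857) = 7/14571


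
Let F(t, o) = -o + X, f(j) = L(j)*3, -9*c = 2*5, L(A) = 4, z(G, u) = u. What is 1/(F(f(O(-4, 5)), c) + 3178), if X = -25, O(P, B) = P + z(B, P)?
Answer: 9/28387 ≈ 0.00031705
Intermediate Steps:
O(P, B) = 2*P (O(P, B) = P + P = 2*P)
c = -10/9 (c = -2*5/9 = -⅑*10 = -10/9 ≈ -1.1111)
f(j) = 12 (f(j) = 4*3 = 12)
F(t, o) = -25 - o (F(t, o) = -o - 25 = -25 - o)
1/(F(f(O(-4, 5)), c) + 3178) = 1/((-25 - 1*(-10/9)) + 3178) = 1/((-25 + 10/9) + 3178) = 1/(-215/9 + 3178) = 1/(28387/9) = 9/28387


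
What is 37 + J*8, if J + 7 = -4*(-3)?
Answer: 77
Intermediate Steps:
J = 5 (J = -7 - 4*(-3) = -7 + 12 = 5)
37 + J*8 = 37 + 5*8 = 37 + 40 = 77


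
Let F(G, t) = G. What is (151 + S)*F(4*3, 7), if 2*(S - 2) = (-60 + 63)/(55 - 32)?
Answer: 42246/23 ≈ 1836.8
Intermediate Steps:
S = 95/46 (S = 2 + ((-60 + 63)/(55 - 32))/2 = 2 + (3/23)/2 = 2 + (3*(1/23))/2 = 2 + (½)*(3/23) = 2 + 3/46 = 95/46 ≈ 2.0652)
(151 + S)*F(4*3, 7) = (151 + 95/46)*(4*3) = (7041/46)*12 = 42246/23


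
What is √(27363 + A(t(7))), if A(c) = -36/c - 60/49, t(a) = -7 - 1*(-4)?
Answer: 3*√149035/7 ≈ 165.45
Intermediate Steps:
t(a) = -3 (t(a) = -7 + 4 = -3)
A(c) = -60/49 - 36/c (A(c) = -36/c - 60*1/49 = -36/c - 60/49 = -60/49 - 36/c)
√(27363 + A(t(7))) = √(27363 + (-60/49 - 36/(-3))) = √(27363 + (-60/49 - 36*(-⅓))) = √(27363 + (-60/49 + 12)) = √(27363 + 528/49) = √(1341315/49) = 3*√149035/7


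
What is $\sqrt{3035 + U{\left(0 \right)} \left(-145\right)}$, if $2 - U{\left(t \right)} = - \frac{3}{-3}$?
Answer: $17 \sqrt{10} \approx 53.759$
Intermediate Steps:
$U{\left(t \right)} = 1$ ($U{\left(t \right)} = 2 - - \frac{3}{-3} = 2 - \left(-3\right) \left(- \frac{1}{3}\right) = 2 - 1 = 1$)
$\sqrt{3035 + U{\left(0 \right)} \left(-145\right)} = \sqrt{3035 + 1 \left(-145\right)} = \sqrt{3035 - 145} = \sqrt{2890} = 17 \sqrt{10}$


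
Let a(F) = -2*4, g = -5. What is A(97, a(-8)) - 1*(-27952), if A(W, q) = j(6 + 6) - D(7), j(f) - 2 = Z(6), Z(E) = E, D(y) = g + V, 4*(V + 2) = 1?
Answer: 111867/4 ≈ 27967.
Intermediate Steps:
V = -7/4 (V = -2 + (¼)*1 = -2 + ¼ = -7/4 ≈ -1.7500)
D(y) = -27/4 (D(y) = -5 - 7/4 = -27/4)
a(F) = -8
j(f) = 8 (j(f) = 2 + 6 = 8)
A(W, q) = 59/4 (A(W, q) = 8 - 1*(-27/4) = 8 + 27/4 = 59/4)
A(97, a(-8)) - 1*(-27952) = 59/4 - 1*(-27952) = 59/4 + 27952 = 111867/4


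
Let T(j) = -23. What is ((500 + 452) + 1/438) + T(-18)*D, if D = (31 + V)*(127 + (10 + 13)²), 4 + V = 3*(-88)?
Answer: 1566641905/438 ≈ 3.5768e+6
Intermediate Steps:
V = -268 (V = -4 + 3*(-88) = -4 - 264 = -268)
D = -155472 (D = (31 - 268)*(127 + (10 + 13)²) = -237*(127 + 23²) = -237*(127 + 529) = -237*656 = -155472)
((500 + 452) + 1/438) + T(-18)*D = ((500 + 452) + 1/438) - 23*(-155472) = (952 + 1/438) + 3575856 = 416977/438 + 3575856 = 1566641905/438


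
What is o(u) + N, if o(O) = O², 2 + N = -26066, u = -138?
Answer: -7024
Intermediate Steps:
N = -26068 (N = -2 - 26066 = -26068)
o(u) + N = (-138)² - 26068 = 19044 - 26068 = -7024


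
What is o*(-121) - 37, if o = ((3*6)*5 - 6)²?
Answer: -853813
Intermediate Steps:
o = 7056 (o = (18*5 - 6)² = (90 - 6)² = 84² = 7056)
o*(-121) - 37 = 7056*(-121) - 37 = -853776 - 37 = -853813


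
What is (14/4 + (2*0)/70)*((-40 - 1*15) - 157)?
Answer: -742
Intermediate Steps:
(14/4 + (2*0)/70)*((-40 - 1*15) - 157) = (14*(¼) + 0*(1/70))*((-40 - 15) - 157) = (7/2 + 0)*(-55 - 157) = (7/2)*(-212) = -742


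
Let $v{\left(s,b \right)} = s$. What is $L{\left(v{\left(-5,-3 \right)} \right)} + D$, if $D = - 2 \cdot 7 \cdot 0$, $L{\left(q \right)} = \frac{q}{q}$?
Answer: $1$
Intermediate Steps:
$L{\left(q \right)} = 1$
$D = 0$ ($D = \left(-2\right) 0 = 0$)
$L{\left(v{\left(-5,-3 \right)} \right)} + D = 1 + 0 = 1$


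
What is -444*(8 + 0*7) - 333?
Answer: -3885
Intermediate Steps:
-444*(8 + 0*7) - 333 = -444*(8 + 0) - 333 = -444*8 - 333 = -3552 - 333 = -3885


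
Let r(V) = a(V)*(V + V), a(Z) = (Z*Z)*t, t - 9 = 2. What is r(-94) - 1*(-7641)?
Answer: -18265207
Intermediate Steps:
t = 11 (t = 9 + 2 = 11)
a(Z) = 11*Z**2 (a(Z) = (Z*Z)*11 = Z**2*11 = 11*Z**2)
r(V) = 22*V**3 (r(V) = (11*V**2)*(V + V) = (11*V**2)*(2*V) = 22*V**3)
r(-94) - 1*(-7641) = 22*(-94)**3 - 1*(-7641) = 22*(-830584) + 7641 = -18272848 + 7641 = -18265207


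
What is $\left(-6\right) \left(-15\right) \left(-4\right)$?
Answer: $-360$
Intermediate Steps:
$\left(-6\right) \left(-15\right) \left(-4\right) = 90 \left(-4\right) = -360$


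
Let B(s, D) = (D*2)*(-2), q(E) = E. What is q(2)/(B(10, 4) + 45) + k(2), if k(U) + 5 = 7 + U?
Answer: 118/29 ≈ 4.0690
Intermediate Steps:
B(s, D) = -4*D (B(s, D) = (2*D)*(-2) = -4*D)
k(U) = 2 + U (k(U) = -5 + (7 + U) = 2 + U)
q(2)/(B(10, 4) + 45) + k(2) = 2/(-4*4 + 45) + (2 + 2) = 2/(-16 + 45) + 4 = 2/29 + 4 = 118/29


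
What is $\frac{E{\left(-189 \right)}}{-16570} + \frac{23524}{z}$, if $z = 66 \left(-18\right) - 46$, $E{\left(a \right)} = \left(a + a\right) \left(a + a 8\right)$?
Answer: $- \frac{295806883}{5111845} \approx -57.867$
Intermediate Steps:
$E{\left(a \right)} = 18 a^{2}$ ($E{\left(a \right)} = 2 a \left(a + 8 a\right) = 2 a 9 a = 18 a^{2}$)
$z = -1234$ ($z = -1188 - 46 = -1234$)
$\frac{E{\left(-189 \right)}}{-16570} + \frac{23524}{z} = \frac{18 \left(-189\right)^{2}}{-16570} + \frac{23524}{-1234} = 18 \cdot 35721 \left(- \frac{1}{16570}\right) + 23524 \left(- \frac{1}{1234}\right) = 642978 \left(- \frac{1}{16570}\right) - \frac{11762}{617} = - \frac{321489}{8285} - \frac{11762}{617} = - \frac{295806883}{5111845}$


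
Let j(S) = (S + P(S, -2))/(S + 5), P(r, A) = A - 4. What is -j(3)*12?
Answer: 9/2 ≈ 4.5000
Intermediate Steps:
P(r, A) = -4 + A
j(S) = (-6 + S)/(5 + S) (j(S) = (S + (-4 - 2))/(S + 5) = (S - 6)/(5 + S) = (-6 + S)/(5 + S))
-j(3)*12 = -(-6 + 3)/(5 + 3)*12 = -(-3)/8*12 = -1*(-3/8)*12 = (3/8)*12 = 9/2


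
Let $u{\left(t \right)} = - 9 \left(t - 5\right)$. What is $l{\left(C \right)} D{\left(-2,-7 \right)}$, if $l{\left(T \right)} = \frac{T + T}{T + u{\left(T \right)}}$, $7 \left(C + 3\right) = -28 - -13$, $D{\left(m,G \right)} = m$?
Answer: $\frac{16}{67} \approx 0.23881$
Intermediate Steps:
$C = - \frac{36}{7}$ ($C = -3 + \frac{-28 - -13}{7} = -3 + \frac{-28 + 13}{7} = -3 + \frac{1}{7} \left(-15\right) = -3 - \frac{15}{7} = - \frac{36}{7} \approx -5.1429$)
$u{\left(t \right)} = 45 - 9 t$ ($u{\left(t \right)} = - 9 \left(-5 + t\right) = 45 - 9 t$)
$l{\left(T \right)} = \frac{2 T}{45 - 8 T}$ ($l{\left(T \right)} = \frac{T + T}{T - \left(-45 + 9 T\right)} = \frac{2 T}{45 - 8 T}$)
$l{\left(C \right)} D{\left(-2,-7 \right)} = \left(-2\right) \left(- \frac{36}{7}\right) \frac{1}{-45 + 8 \left(- \frac{36}{7}\right)} \left(-2\right) = \left(-2\right) \left(- \frac{36}{7}\right) \frac{1}{-45 - \frac{288}{7}} \left(-2\right) = \left(-2\right) \left(- \frac{36}{7}\right) \frac{1}{- \frac{603}{7}} \left(-2\right) = \left(-2\right) \left(- \frac{36}{7}\right) \left(- \frac{7}{603}\right) \left(-2\right) = \left(- \frac{8}{67}\right) \left(-2\right) = \frac{16}{67}$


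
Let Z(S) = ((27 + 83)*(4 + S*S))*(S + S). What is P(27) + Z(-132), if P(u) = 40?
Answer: -506109080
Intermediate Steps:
Z(S) = 2*S*(440 + 110*S²) (Z(S) = (110*(4 + S²))*(2*S) = (440 + 110*S²)*(2*S) = 2*S*(440 + 110*S²))
P(27) + Z(-132) = 40 + 220*(-132)*(4 + (-132)²) = 40 + 220*(-132)*(4 + 17424) = 40 + 220*(-132)*17428 = 40 - 506109120 = -506109080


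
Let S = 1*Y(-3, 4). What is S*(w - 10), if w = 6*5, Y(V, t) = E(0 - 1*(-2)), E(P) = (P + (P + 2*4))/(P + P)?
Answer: 60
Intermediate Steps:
E(P) = (8 + 2*P)/(2*P) (E(P) = (P + (P + 8))/((2*P)) = (P + (8 + P))*(1/(2*P)) = (8 + 2*P)*(1/(2*P)) = (8 + 2*P)/(2*P))
Y(V, t) = 3 (Y(V, t) = (4 + (0 - 1*(-2)))/(0 - 1*(-2)) = (4 + (0 + 2))/(0 + 2) = (4 + 2)/2 = (½)*6 = 3)
S = 3 (S = 1*3 = 3)
w = 30
S*(w - 10) = 3*(30 - 10) = 3*20 = 60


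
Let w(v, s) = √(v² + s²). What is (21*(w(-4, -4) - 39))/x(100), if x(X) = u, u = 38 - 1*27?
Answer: -819/11 + 84*√2/11 ≈ -63.655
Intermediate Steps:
w(v, s) = √(s² + v²)
u = 11 (u = 38 - 27 = 11)
x(X) = 11
(21*(w(-4, -4) - 39))/x(100) = (21*(√((-4)² + (-4)²) - 39))/11 = (21*(√(16 + 16) - 39))*(1/11) = (21*(√32 - 39))*(1/11) = (21*(4*√2 - 39))*(1/11) = (21*(-39 + 4*√2))*(1/11) = (-819 + 84*√2)*(1/11) = -819/11 + 84*√2/11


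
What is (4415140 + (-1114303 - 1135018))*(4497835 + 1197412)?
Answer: 12334874162293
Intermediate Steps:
(4415140 + (-1114303 - 1135018))*(4497835 + 1197412) = (4415140 - 2249321)*5695247 = 2165819*5695247 = 12334874162293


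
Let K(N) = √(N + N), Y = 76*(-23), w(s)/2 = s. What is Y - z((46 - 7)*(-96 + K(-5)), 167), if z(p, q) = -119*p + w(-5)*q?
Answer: -445614 + 4641*I*√10 ≈ -4.4561e+5 + 14676.0*I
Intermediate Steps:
w(s) = 2*s
Y = -1748
K(N) = √2*√N (K(N) = √(2*N) = √2*√N)
z(p, q) = -119*p - 10*q (z(p, q) = -119*p + (2*(-5))*q = -119*p - 10*q)
Y - z((46 - 7)*(-96 + K(-5)), 167) = -1748 - (-119*(46 - 7)*(-96 + √2*√(-5)) - 10*167) = -1748 - (-4641*(-96 + √2*(I*√5)) - 1670) = -1748 - (-4641*(-96 + I*√10) - 1670) = -1748 - (-119*(-3744 + 39*I*√10) - 1670) = -1748 - ((445536 - 4641*I*√10) - 1670) = -1748 - (443866 - 4641*I*√10) = -1748 + (-443866 + 4641*I*√10) = -445614 + 4641*I*√10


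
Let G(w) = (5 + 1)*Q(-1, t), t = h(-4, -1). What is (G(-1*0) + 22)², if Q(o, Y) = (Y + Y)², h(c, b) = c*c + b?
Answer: 29398084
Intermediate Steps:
h(c, b) = b + c² (h(c, b) = c² + b = b + c²)
t = 15 (t = -1 + (-4)² = -1 + 16 = 15)
Q(o, Y) = 4*Y² (Q(o, Y) = (2*Y)² = 4*Y²)
G(w) = 5400 (G(w) = (5 + 1)*(4*15²) = 6*(4*225) = 6*900 = 5400)
(G(-1*0) + 22)² = (5400 + 22)² = 5422² = 29398084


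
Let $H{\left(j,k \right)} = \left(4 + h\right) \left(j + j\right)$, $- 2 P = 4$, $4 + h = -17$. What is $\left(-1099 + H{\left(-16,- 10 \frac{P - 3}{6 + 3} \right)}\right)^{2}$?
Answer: $308025$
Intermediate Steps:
$h = -21$ ($h = -4 - 17 = -21$)
$P = -2$ ($P = \left(- \frac{1}{2}\right) 4 = -2$)
$H{\left(j,k \right)} = - 34 j$ ($H{\left(j,k \right)} = \left(4 - 21\right) \left(j + j\right) = - 17 \cdot 2 j = - 34 j$)
$\left(-1099 + H{\left(-16,- 10 \frac{P - 3}{6 + 3} \right)}\right)^{2} = \left(-1099 - -544\right)^{2} = \left(-1099 + 544\right)^{2} = \left(-555\right)^{2} = 308025$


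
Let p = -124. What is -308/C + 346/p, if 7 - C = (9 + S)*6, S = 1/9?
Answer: 2959/806 ≈ 3.6712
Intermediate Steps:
S = 1/9 ≈ 0.11111
C = -143/3 (C = 7 - (9 + 1/9)*6 = 7 - 82*6/9 = 7 - 1*164/3 = 7 - 164/3 = -143/3 ≈ -47.667)
-308/C + 346/p = -308/(-143/3) + 346/(-124) = -308*(-3/143) + 346*(-1/124) = 84/13 - 173/62 = 2959/806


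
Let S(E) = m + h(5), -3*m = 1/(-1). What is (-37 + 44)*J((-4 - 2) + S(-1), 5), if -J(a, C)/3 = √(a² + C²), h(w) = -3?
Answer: -7*√901 ≈ -210.12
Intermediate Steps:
m = ⅓ (m = -⅓/(-1) = -⅓*(-1) = ⅓ ≈ 0.33333)
S(E) = -8/3 (S(E) = ⅓ - 3 = -8/3)
J(a, C) = -3*√(C² + a²) (J(a, C) = -3*√(a² + C²) = -3*√(C² + a²))
(-37 + 44)*J((-4 - 2) + S(-1), 5) = (-37 + 44)*(-3*√(5² + ((-4 - 2) - 8/3)²)) = 7*(-3*√(25 + (-6 - 8/3)²)) = 7*(-3*√(25 + (-26/3)²)) = 7*(-3*√(25 + 676/9)) = 7*(-√901) = -7*√901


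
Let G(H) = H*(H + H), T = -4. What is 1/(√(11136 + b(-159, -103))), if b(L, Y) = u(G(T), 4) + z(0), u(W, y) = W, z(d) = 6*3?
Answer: √11186/11186 ≈ 0.0094550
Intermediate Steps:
z(d) = 18
G(H) = 2*H² (G(H) = H*(2*H) = 2*H²)
b(L, Y) = 50 (b(L, Y) = 2*(-4)² + 18 = 2*16 + 18 = 32 + 18 = 50)
1/(√(11136 + b(-159, -103))) = 1/(√(11136 + 50)) = 1/(√11186) = √11186/11186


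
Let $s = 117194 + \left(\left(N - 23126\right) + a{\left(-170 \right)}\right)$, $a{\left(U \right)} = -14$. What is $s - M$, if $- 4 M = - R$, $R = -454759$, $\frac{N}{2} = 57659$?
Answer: $\frac{1292247}{4} \approx 3.2306 \cdot 10^{5}$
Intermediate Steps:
$N = 115318$ ($N = 2 \cdot 57659 = 115318$)
$M = - \frac{454759}{4}$ ($M = - \frac{\left(-1\right) \left(-454759\right)}{4} = \left(- \frac{1}{4}\right) 454759 = - \frac{454759}{4} \approx -1.1369 \cdot 10^{5}$)
$s = 209372$ ($s = 117194 + \left(\left(115318 - 23126\right) - 14\right) = 117194 + \left(92192 - 14\right) = 117194 + 92178 = 209372$)
$s - M = 209372 - - \frac{454759}{4} = 209372 + \frac{454759}{4} = \frac{1292247}{4}$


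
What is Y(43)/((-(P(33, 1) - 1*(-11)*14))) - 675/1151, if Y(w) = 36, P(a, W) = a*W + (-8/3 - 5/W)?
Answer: -243729/309619 ≈ -0.78719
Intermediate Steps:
P(a, W) = -8/3 - 5/W + W*a (P(a, W) = W*a + (-8*⅓ - 5/W) = W*a + (-8/3 - 5/W) = -8/3 - 5/W + W*a)
Y(43)/((-(P(33, 1) - 1*(-11)*14))) - 675/1151 = 36/((-((-8/3 - 5/1 + 1*33) - 1*(-11)*14))) - 675/1151 = 36/((-((-8/3 - 5*1 + 33) + 11*14))) - 675*1/1151 = 36/((-((-8/3 - 5 + 33) + 154))) - 675/1151 = 36/((-(76/3 + 154))) - 675/1151 = 36/((-1*538/3)) - 675/1151 = 36/(-538/3) - 675/1151 = 36*(-3/538) - 675/1151 = -54/269 - 675/1151 = -243729/309619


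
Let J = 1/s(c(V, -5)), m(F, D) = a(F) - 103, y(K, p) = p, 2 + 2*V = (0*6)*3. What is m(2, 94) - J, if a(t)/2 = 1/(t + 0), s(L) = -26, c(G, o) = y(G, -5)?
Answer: -2651/26 ≈ -101.96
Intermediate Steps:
V = -1 (V = -1 + ((0*6)*3)/2 = -1 + (0*3)/2 = -1 + (½)*0 = -1 + 0 = -1)
c(G, o) = -5
a(t) = 2/t (a(t) = 2/(t + 0) = 2/t)
m(F, D) = -103 + 2/F (m(F, D) = 2/F - 103 = -103 + 2/F)
J = -1/26 (J = 1/(-26) = -1/26 ≈ -0.038462)
m(2, 94) - J = (-103 + 2/2) - 1*(-1/26) = (-103 + 2*(½)) + 1/26 = (-103 + 1) + 1/26 = -102 + 1/26 = -2651/26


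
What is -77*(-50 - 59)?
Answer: 8393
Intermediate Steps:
-77*(-50 - 59) = -77*(-109) = 8393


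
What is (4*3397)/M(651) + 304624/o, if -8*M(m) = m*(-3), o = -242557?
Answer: 3681712208/67673403 ≈ 54.404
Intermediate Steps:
M(m) = 3*m/8 (M(m) = -m*(-3)/8 = -(-3)*m/8 = 3*m/8)
(4*3397)/M(651) + 304624/o = (4*3397)/(((3/8)*651)) + 304624/(-242557) = 13588/(1953/8) + 304624*(-1/242557) = 13588*(8/1953) - 304624/242557 = 108704/1953 - 304624/242557 = 3681712208/67673403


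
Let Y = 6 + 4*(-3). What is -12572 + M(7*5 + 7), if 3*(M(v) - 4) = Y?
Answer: -12570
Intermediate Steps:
Y = -6 (Y = 6 - 12 = -6)
M(v) = 2 (M(v) = 4 + (⅓)*(-6) = 4 - 2 = 2)
-12572 + M(7*5 + 7) = -12572 + 2 = -12570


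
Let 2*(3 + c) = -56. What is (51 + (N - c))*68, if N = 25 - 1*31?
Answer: 5168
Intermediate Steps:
c = -31 (c = -3 + (½)*(-56) = -3 - 28 = -31)
N = -6 (N = 25 - 31 = -6)
(51 + (N - c))*68 = (51 + (-6 - 1*(-31)))*68 = (51 + (-6 + 31))*68 = (51 + 25)*68 = 76*68 = 5168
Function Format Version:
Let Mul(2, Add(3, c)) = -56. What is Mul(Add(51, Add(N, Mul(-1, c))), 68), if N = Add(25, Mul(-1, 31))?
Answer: 5168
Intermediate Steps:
c = -31 (c = Add(-3, Mul(Rational(1, 2), -56)) = Add(-3, -28) = -31)
N = -6 (N = Add(25, -31) = -6)
Mul(Add(51, Add(N, Mul(-1, c))), 68) = Mul(Add(51, Add(-6, Mul(-1, -31))), 68) = Mul(Add(51, Add(-6, 31)), 68) = Mul(Add(51, 25), 68) = Mul(76, 68) = 5168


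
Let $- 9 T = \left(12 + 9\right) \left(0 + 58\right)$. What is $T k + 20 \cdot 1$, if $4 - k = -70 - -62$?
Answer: $-1604$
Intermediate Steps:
$T = - \frac{406}{3}$ ($T = - \frac{\left(12 + 9\right) \left(0 + 58\right)}{9} = - \frac{21 \cdot 58}{9} = \left(- \frac{1}{9}\right) 1218 = - \frac{406}{3} \approx -135.33$)
$k = 12$ ($k = 4 - \left(-70 - -62\right) = 4 - \left(-70 + 62\right) = 4 - -8 = 4 + 8 = 12$)
$T k + 20 \cdot 1 = \left(- \frac{406}{3}\right) 12 + 20 \cdot 1 = -1624 + 20 = -1604$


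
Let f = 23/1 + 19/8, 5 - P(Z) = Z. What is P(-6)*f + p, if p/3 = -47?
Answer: 1105/8 ≈ 138.13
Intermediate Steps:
P(Z) = 5 - Z
p = -141 (p = 3*(-47) = -141)
f = 203/8 (f = 23*1 + 19*(⅛) = 23 + 19/8 = 203/8 ≈ 25.375)
P(-6)*f + p = (5 - 1*(-6))*(203/8) - 141 = (5 + 6)*(203/8) - 141 = 11*(203/8) - 141 = 2233/8 - 141 = 1105/8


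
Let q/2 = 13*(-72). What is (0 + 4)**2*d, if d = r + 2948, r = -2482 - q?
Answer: 37408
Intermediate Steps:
q = -1872 (q = 2*(13*(-72)) = 2*(-936) = -1872)
r = -610 (r = -2482 - 1*(-1872) = -2482 + 1872 = -610)
d = 2338 (d = -610 + 2948 = 2338)
(0 + 4)**2*d = (0 + 4)**2*2338 = 4**2*2338 = 16*2338 = 37408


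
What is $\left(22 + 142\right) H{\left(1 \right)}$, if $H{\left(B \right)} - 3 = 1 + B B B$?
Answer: $820$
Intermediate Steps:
$H{\left(B \right)} = 4 + B^{3}$ ($H{\left(B \right)} = 3 + \left(1 + B B B\right) = 3 + \left(1 + B B^{2}\right) = 3 + \left(1 + B^{3}\right) = 4 + B^{3}$)
$\left(22 + 142\right) H{\left(1 \right)} = \left(22 + 142\right) \left(4 + 1^{3}\right) = 164 \left(4 + 1\right) = 164 \cdot 5 = 820$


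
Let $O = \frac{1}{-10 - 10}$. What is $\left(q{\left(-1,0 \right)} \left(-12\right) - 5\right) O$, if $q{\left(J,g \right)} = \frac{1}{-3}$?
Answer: $\frac{1}{20} \approx 0.05$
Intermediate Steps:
$q{\left(J,g \right)} = - \frac{1}{3}$
$O = - \frac{1}{20}$ ($O = \frac{1}{-20} = - \frac{1}{20} \approx -0.05$)
$\left(q{\left(-1,0 \right)} \left(-12\right) - 5\right) O = \left(\left(- \frac{1}{3}\right) \left(-12\right) - 5\right) \left(- \frac{1}{20}\right) = \left(4 - 5\right) \left(- \frac{1}{20}\right) = \left(-1\right) \left(- \frac{1}{20}\right) = \frac{1}{20}$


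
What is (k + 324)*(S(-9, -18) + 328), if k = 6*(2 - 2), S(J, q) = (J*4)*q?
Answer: 316224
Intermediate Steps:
S(J, q) = 4*J*q (S(J, q) = (4*J)*q = 4*J*q)
k = 0 (k = 6*0 = 0)
(k + 324)*(S(-9, -18) + 328) = (0 + 324)*(4*(-9)*(-18) + 328) = 324*(648 + 328) = 324*976 = 316224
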